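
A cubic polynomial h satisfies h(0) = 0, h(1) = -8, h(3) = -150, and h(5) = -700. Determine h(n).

h(n) = -6n^3 + 3n^2 - 5n

Write h(n) = an^3 + bn^2 + cn + d. Substituting each data point gives a linear system:
  d = 0
  a + b + c + d = -8
  27a + 9b + 3c + d = -150
  125a + 25b + 5c + d = -700
Solving the system yields a = -6, b = 3, c = -5, d = 0.
So h(n) = -6n³ + 3n² - 5n.
Check: h(1) = -8. ✓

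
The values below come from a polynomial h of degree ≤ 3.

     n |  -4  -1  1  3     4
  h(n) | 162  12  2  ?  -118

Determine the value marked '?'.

-48

The 4 known points determine the degree-3 polynomial uniquely.
Write h(n) = an^3 + bn^2 + cn + d. Substituting each data point gives a linear system:
  -64a + 16b - 4c + d = 162
  -a + b - c + d = 12
  a + b + c + d = 2
  64a + 16b + 4c + d = -118
Solving the system yields a = -2, b = 1, c = -3, d = 6.
So h(n) = -2n^3 + n^2 - 3n + 6.
Then h(3) = -48.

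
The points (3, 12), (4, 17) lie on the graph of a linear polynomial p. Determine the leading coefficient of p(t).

Write p(t) = at + b. Substituting each data point gives a linear system:
  3a + b = 12
  4a + b = 17
Solving the system yields a = 5, b = -3.
So p(t) = 5t - 3.
The leading coefficient is 5.

5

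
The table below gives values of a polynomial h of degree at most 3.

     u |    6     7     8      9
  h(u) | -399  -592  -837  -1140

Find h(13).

-3052

Write h(u) = au^3 + bu^2 + cu + d. Substituting each data point gives a linear system:
  216a + 36b + 6c + d = -399
  343a + 49b + 7c + d = -592
  512a + 64b + 8c + d = -837
  729a + 81b + 9c + d = -1140
Solving the system yields a = -1, b = -5, c = -1, d = 3.
So h(u) = -u³ - 5u² - u + 3.
Then h(13) = -3052.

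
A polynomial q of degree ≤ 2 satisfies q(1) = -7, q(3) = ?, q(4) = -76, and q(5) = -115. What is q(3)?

The 3 known points determine the degree-2 polynomial uniquely.
Write q(u) = au^2 + bu + c. Substituting each data point gives a linear system:
  a + b + c = -7
  16a + 4b + c = -76
  25a + 5b + c = -115
Solving the system yields a = -4, b = -3, c = 0.
So q(u) = -4u^2 - 3u.
Then q(3) = -45.

-45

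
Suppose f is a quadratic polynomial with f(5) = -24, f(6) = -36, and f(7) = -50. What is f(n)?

f(n) = -n^2 - n + 6

Using the Lagrange interpolation formula with nodes 5, 6, 7:
  L_0(n) = (n - 6)(n - 7) / 2
  L_1(n) = (n - 5)(n - 7) / -1
  L_2(n) = (n - 5)(n - 6) / 2
Then f(n) = -24·L_0(n) - 36·L_1(n) - 50·L_2(n).
Expanding and collecting terms gives f(n) = -n^2 - n + 6.
Check: f(5) = -24. ✓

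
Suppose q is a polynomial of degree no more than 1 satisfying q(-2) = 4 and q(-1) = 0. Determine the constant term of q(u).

Write q(u) = au + b. Substituting each data point gives a linear system:
  -2a + b = 4
  -a + b = 0
Solving the system yields a = -4, b = -4.
So q(u) = -4u - 4.
The constant term is -4.

-4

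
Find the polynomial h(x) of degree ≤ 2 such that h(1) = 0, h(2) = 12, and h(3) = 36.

h(x) = 6x^2 - 6x

Write h(x) = ax^2 + bx + c. Substituting each data point gives a linear system:
  a + b + c = 0
  4a + 2b + c = 12
  9a + 3b + c = 36
Solving the system yields a = 6, b = -6, c = 0.
So h(x) = 6x^2 - 6x.
Check: h(3) = 36. ✓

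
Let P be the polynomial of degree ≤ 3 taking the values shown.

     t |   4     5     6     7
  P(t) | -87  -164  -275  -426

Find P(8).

Using the Lagrange interpolation formula with nodes 4, 5, 6, 7:
  L_0(t) = (t - 5)(t - 6)(t - 7) / -6
  L_1(t) = (t - 4)(t - 6)(t - 7) / 2
  L_2(t) = (t - 4)(t - 5)(t - 7) / -2
  L_3(t) = (t - 4)(t - 5)(t - 6) / 6
Then P(t) = -87·L_0(t) - 164·L_1(t) - 275·L_2(t) - 426·L_3(t).
Expanding and collecting terms gives P(t) = -t³ - 2t² + 2t + 1.
Evaluating at t = 8: P(8) = -623.

-623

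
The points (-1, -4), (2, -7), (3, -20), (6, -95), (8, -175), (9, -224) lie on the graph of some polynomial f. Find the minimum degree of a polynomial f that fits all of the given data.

2

Divided differences on the nodes -1, 2, 3, 6, 8, 9:
  order 0: -4  -7  -20  -95  -175  -224
  order 1: -1  -13  -25  -40  -49
  order 2: -3  -3  -3  -3
  order 3: 0  0  0
  order 4: 0  0
  order 5: 0
The order-2 divided differences are all -3 (nonzero) and every higher order vanishes, so the data lies on a polynomial of degree exactly 2.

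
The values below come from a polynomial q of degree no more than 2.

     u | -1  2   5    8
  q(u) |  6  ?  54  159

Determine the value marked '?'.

The 3 known points determine the degree-2 polynomial uniquely.
Write q(u) = au^2 + bu + c. Substituting each data point gives a linear system:
  a - b + c = 6
  25a + 5b + c = 54
  64a + 8b + c = 159
Solving the system yields a = 3, b = -4, c = -1.
So q(u) = 3u^2 - 4u - 1.
Then q(2) = 3.

3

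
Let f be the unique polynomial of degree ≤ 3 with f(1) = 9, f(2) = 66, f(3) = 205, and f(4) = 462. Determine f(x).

Write f(x) = ax^3 + bx^2 + cx + d. Substituting each data point gives a linear system:
  a + b + c + d = 9
  8a + 4b + 2c + d = 66
  27a + 9b + 3c + d = 205
  64a + 16b + 4c + d = 462
Solving the system yields a = 6, b = 5, c = 0, d = -2.
So f(x) = 6x^3 + 5x^2 - 2.
Check: f(2) = 66. ✓

f(x) = 6x^3 + 5x^2 - 2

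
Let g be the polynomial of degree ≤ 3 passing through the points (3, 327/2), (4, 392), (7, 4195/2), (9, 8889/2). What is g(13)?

Write g(s) = as^3 + bs^2 + cs + d. Substituting each data point gives a linear system:
  27a + 9b + 3c + d = 327/2
  64a + 16b + 4c + d = 392
  343a + 49b + 7c + d = 4195/2
  729a + 81b + 9c + d = 8889/2
Solving the system yields a = 6, b = 1, c = -1/2, d = -6.
So g(s) = 6s^3 + s^2 - (1/2)s - 6.
Then g(13) = 26677/2.

26677/2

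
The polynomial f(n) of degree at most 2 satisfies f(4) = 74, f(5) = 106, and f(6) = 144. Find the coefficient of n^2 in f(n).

Write f(n) = an^2 + bn + c. Substituting each data point gives a linear system:
  16a + 4b + c = 74
  25a + 5b + c = 106
  36a + 6b + c = 144
Solving the system yields a = 3, b = 5, c = 6.
So f(n) = 3n^2 + 5n + 6.
The leading coefficient is 3.

3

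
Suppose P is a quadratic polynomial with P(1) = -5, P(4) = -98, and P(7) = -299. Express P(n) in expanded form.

P(n) = -6n^2 - n + 2

Using the Lagrange interpolation formula with nodes 1, 4, 7:
  L_0(n) = (n - 4)(n - 7) / 18
  L_1(n) = (n - 1)(n - 7) / -9
  L_2(n) = (n - 1)(n - 4) / 18
Then P(n) = -5·L_0(n) - 98·L_1(n) - 299·L_2(n).
Expanding and collecting terms gives P(n) = -6n² - n + 2.
Check: P(7) = -299. ✓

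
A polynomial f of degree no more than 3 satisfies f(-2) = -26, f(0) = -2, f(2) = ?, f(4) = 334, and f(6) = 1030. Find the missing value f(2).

54

The 4 known points determine the degree-3 polynomial uniquely.
Write f(t) = at^3 + bt^2 + ct + d. Substituting each data point gives a linear system:
  -8a + 4b - 2c + d = -26
  d = -2
  64a + 16b + 4c + d = 334
  216a + 36b + 6c + d = 1030
Solving the system yields a = 4, b = 4, c = 4, d = -2.
So f(t) = 4t³ + 4t² + 4t - 2.
Then f(2) = 54.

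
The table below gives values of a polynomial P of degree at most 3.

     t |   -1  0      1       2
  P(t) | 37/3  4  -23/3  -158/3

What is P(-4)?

952/3

Using the Lagrange interpolation formula with nodes -1, 0, 1, 2:
  L_0(t) = t(t - 1)(t - 2) / -6
  L_1(t) = (t + 1)(t - 1)(t - 2) / 2
  L_2(t) = (t + 1)t(t - 2) / -2
  L_3(t) = (t + 1)t(t - 1) / 6
Then P(t) = 37/3·L_0(t) + 4·L_1(t) - 23/3·L_2(t) - 158/3·L_3(t).
Expanding and collecting terms gives P(t) = -5t^3 - (5/3)t^2 - 5t + 4.
Evaluating at t = -4: P(-4) = 952/3.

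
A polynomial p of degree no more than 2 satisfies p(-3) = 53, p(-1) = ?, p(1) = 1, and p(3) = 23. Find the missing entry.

The 3 known points determine the degree-2 polynomial uniquely.
Write p(x) = ax^2 + bx + c. Substituting each data point gives a linear system:
  9a - 3b + c = 53
  a + b + c = 1
  9a + 3b + c = 23
Solving the system yields a = 4, b = -5, c = 2.
So p(x) = 4x² - 5x + 2.
Then p(-1) = 11.

11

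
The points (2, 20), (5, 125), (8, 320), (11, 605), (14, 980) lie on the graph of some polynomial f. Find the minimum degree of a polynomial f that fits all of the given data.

2

Forward differences of the values at u = 2, 5, 8, 11, 14:
  f  : 20  125  320  605  980
  Δ  : 105  195  285  375
  Δ^2: 90  90  90
  Δ^3: 0  0
  Δ^4: 0
The second differences are constant (90) and nonzero, while all higher differences vanish, so the minimal degree is 2.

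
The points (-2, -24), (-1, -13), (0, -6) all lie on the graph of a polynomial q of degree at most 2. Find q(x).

q(x) = -2x^2 + 5x - 6

Using the Lagrange interpolation formula with nodes -2, -1, 0:
  L_0(x) = (x + 1)x / 2
  L_1(x) = (x + 2)x / -1
  L_2(x) = (x + 2)(x + 1) / 2
Then q(x) = -24·L_0(x) - 13·L_1(x) - 6·L_2(x).
Expanding and collecting terms gives q(x) = -2x^2 + 5x - 6.
Check: q(-2) = -24. ✓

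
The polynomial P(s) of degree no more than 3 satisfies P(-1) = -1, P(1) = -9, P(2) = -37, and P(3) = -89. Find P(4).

-171

Using the Lagrange interpolation formula with nodes -1, 1, 2, 3:
  L_0(s) = (s - 1)(s - 2)(s - 3) / -24
  L_1(s) = (s + 1)(s - 2)(s - 3) / 4
  L_2(s) = (s + 1)(s - 1)(s - 3) / -3
  L_3(s) = (s + 1)(s - 1)(s - 2) / 8
Then P(s) = -1·L_0(s) - 9·L_1(s) - 37·L_2(s) - 89·L_3(s).
Expanding and collecting terms gives P(s) = -s^3 - 6s^2 - 3s + 1.
Evaluating at s = 4: P(4) = -171.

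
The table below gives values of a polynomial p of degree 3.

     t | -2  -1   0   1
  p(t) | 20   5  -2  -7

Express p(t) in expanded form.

Using the Lagrange interpolation formula with nodes -2, -1, 0, 1:
  L_0(t) = (t + 1)t(t - 1) / -6
  L_1(t) = (t + 2)t(t - 1) / 2
  L_2(t) = (t + 2)(t + 1)(t - 1) / -2
  L_3(t) = (t + 2)(t + 1)t / 6
Then p(t) = 20·L_0(t) + 5·L_1(t) - 2·L_2(t) - 7·L_3(t).
Expanding and collecting terms gives p(t) = -t^3 + t^2 - 5t - 2.
Check: p(1) = -7. ✓

p(t) = -t^3 + t^2 - 5t - 2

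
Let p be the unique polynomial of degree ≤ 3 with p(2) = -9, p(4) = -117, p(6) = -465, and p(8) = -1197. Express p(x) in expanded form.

Using the Lagrange interpolation formula with nodes 2, 4, 6, 8:
  L_0(x) = (x - 4)(x - 6)(x - 8) / -48
  L_1(x) = (x - 2)(x - 6)(x - 8) / 16
  L_2(x) = (x - 2)(x - 4)(x - 8) / -16
  L_3(x) = (x - 2)(x - 4)(x - 6) / 48
Then p(x) = -9·L_0(x) - 117·L_1(x) - 465·L_2(x) - 1197·L_3(x).
Expanding and collecting terms gives p(x) = -3x³ + 6x² - 6x + 3.
Check: p(8) = -1197. ✓

p(x) = -3x^3 + 6x^2 - 6x + 3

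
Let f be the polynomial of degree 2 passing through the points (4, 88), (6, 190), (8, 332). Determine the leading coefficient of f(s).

5

Write f(s) = as^2 + bs + c. Substituting each data point gives a linear system:
  16a + 4b + c = 88
  36a + 6b + c = 190
  64a + 8b + c = 332
Solving the system yields a = 5, b = 1, c = 4.
So f(s) = 5s^2 + s + 4.
The leading coefficient is 5.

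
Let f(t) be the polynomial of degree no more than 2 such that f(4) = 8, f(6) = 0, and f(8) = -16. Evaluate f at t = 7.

Forward differences of the values at t = 4, 6, 8:
  f  : 8  0  -16
  Δ  : -8  -16
  Δ^2: -8
The second differences are constant, confirming degree 2.
Interpolating (Newton forward form) and evaluating at t = 7 gives f(7) = -7.

-7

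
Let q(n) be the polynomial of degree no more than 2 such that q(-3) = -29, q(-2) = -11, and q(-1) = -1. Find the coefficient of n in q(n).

-2

Write q(n) = an^2 + bn + c. Substituting each data point gives a linear system:
  9a - 3b + c = -29
  4a - 2b + c = -11
  a - b + c = -1
Solving the system yields a = -4, b = -2, c = 1.
So q(n) = -4n^2 - 2n + 1.
The coefficient of n is -2.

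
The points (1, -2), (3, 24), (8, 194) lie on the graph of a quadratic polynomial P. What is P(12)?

Using the Lagrange interpolation formula with nodes 1, 3, 8:
  L_0(t) = (t - 3)(t - 8) / 14
  L_1(t) = (t - 1)(t - 8) / -10
  L_2(t) = (t - 1)(t - 3) / 35
Then P(t) = -2·L_0(t) + 24·L_1(t) + 194·L_2(t).
Expanding and collecting terms gives P(t) = 3t² + t - 6.
Evaluating at t = 12: P(12) = 438.

438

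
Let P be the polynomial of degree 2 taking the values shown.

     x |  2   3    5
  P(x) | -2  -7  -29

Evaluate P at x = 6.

-46

Using the Lagrange interpolation formula with nodes 2, 3, 5:
  L_0(x) = (x - 3)(x - 5) / 3
  L_1(x) = (x - 2)(x - 5) / -2
  L_2(x) = (x - 2)(x - 3) / 6
Then P(x) = -2·L_0(x) - 7·L_1(x) - 29·L_2(x).
Expanding and collecting terms gives P(x) = -2x^2 + 5x - 4.
Evaluating at x = 6: P(6) = -46.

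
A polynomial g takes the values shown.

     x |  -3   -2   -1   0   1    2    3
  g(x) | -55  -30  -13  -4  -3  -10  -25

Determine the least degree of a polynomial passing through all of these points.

Forward differences of the values at x = -3, -2, -1, 0, 1, 2, 3:
  g  : -55  -30  -13  -4  -3  -10  -25
  Δ  : 25  17  9  1  -7  -15
  Δ^2: -8  -8  -8  -8  -8
  Δ^3: 0  0  0  0
  Δ^4: 0  0  0
  Δ^5: 0  0
  Δ^6: 0
The second differences are constant (-8) and nonzero, while all higher differences vanish, so the minimal degree is 2.

2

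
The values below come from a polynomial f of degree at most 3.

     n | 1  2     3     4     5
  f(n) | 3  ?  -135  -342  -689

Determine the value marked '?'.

-32

On equispaced nodes a degree-3 polynomial has vanishing fourth forward difference, so
  f(1) - 4·f(2) + 6·f(3) - 4·f(4) + f(5) = 0.
Substituting the known values and solving for f(2):
  -4·f(2) = 128
  f(2) = -32.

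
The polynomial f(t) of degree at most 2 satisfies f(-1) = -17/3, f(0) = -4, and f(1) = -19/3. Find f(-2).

Write f(t) = at^2 + bt + c. Substituting each data point gives a linear system:
  a - b + c = -17/3
  c = -4
  a + b + c = -19/3
Solving the system yields a = -2, b = -1/3, c = -4.
So f(t) = -2t^2 - (1/3)t - 4.
Then f(-2) = -34/3.

-34/3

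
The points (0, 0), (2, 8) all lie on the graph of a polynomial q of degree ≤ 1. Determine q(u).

Write q(u) = au + b. Substituting each data point gives a linear system:
  b = 0
  2a + b = 8
Solving the system yields a = 4, b = 0.
So q(u) = 4u.
Check: q(0) = 0. ✓

q(u) = 4u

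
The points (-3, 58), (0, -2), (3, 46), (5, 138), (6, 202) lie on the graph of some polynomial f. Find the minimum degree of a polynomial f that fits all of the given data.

Divided differences on the nodes -3, 0, 3, 5, 6:
  order 0: 58  -2  46  138  202
  order 1: -20  16  46  64
  order 2: 6  6  6
  order 3: 0  0
  order 4: 0
The order-2 divided differences are all 6 (nonzero) and every higher order vanishes, so the data lies on a polynomial of degree exactly 2.

2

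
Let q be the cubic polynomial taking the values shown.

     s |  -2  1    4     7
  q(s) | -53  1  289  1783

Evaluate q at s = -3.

Forward differences of the values at s = -2, 1, 4, 7:
  q  : -53  1  289  1783
  Δ  : 54  288  1494
  Δ^2: 234  1206
  Δ^3: 972
The third differences are constant, confirming degree 3.
Interpolating (Newton forward form) and evaluating at s = -3 gives q(-3) = -187.

-187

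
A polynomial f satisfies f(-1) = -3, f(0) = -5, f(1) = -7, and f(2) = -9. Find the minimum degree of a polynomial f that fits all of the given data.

Forward differences of the values at x = -1, 0, 1, 2:
  f  : -3  -5  -7  -9
  Δ  : -2  -2  -2
  Δ^2: 0  0
  Δ^3: 0
The first differences are constant (-2) and nonzero, while all higher differences vanish, so the minimal degree is 1.

1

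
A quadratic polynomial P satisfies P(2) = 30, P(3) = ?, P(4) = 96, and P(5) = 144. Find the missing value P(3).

The 3 known points determine the degree-2 polynomial uniquely.
Write P(t) = at^2 + bt + c. Substituting each data point gives a linear system:
  4a + 2b + c = 30
  16a + 4b + c = 96
  25a + 5b + c = 144
Solving the system yields a = 5, b = 3, c = 4.
So P(t) = 5t² + 3t + 4.
Then P(3) = 58.

58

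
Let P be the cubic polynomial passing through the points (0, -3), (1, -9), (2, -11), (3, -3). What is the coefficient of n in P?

Write P(n) = an^3 + bn^2 + cn + d. Substituting each data point gives a linear system:
  d = -3
  a + b + c + d = -9
  8a + 4b + 2c + d = -11
  27a + 9b + 3c + d = -3
Solving the system yields a = 1, b = -1, c = -6, d = -3.
So P(n) = n³ - n² - 6n - 3.
The coefficient of n is -6.

-6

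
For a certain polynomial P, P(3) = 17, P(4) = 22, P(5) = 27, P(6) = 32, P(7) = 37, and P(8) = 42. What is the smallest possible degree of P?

Forward differences of the values at n = 3, 4, 5, 6, 7, 8:
  P  : 17  22  27  32  37  42
  Δ  : 5  5  5  5  5
  Δ^2: 0  0  0  0
  Δ^3: 0  0  0
  Δ^4: 0  0
  Δ^5: 0
The first differences are constant (5) and nonzero, while all higher differences vanish, so the minimal degree is 1.

1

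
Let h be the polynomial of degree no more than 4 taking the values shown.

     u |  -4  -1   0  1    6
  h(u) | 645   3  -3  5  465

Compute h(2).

Write h(u) = au^4 + bu^3 + cu^2 + du + e. Substituting each data point gives a linear system:
  256a - 64b + 16c - 4d + e = 645
  a - b + c - d + e = 3
  e = -3
  a + b + c + d + e = 5
  1296a + 216b + 36c + 6d + e = 465
Solving the system yields a = 1, b = -5, c = 6, d = 6, e = -3.
So h(u) = u^4 - 5u^3 + 6u^2 + 6u - 3.
Then h(2) = 9.

9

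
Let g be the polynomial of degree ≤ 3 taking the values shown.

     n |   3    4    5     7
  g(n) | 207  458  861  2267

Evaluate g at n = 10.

Write g(n) = an^3 + bn^2 + cn + d. Substituting each data point gives a linear system:
  27a + 9b + 3c + d = 207
  64a + 16b + 4c + d = 458
  125a + 25b + 5c + d = 861
  343a + 49b + 7c + d = 2267
Solving the system yields a = 6, b = 4, c = 1, d = 6.
So g(n) = 6n^3 + 4n^2 + n + 6.
Then g(10) = 6416.

6416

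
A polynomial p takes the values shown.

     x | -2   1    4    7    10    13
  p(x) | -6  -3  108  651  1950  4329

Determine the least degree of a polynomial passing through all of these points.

3

Forward differences of the values at x = -2, 1, 4, 7, 10, 13:
  p  : -6  -3  108  651  1950  4329
  Δ  : 3  111  543  1299  2379
  Δ^2: 108  432  756  1080
  Δ^3: 324  324  324
  Δ^4: 0  0
  Δ^5: 0
The third differences are constant (324) and nonzero, while all higher differences vanish, so the minimal degree is 3.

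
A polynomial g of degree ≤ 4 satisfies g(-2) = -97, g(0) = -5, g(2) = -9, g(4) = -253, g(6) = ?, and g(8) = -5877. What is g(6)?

On equispaced nodes a degree-4 polynomial has vanishing fifth forward difference, so
  - g(-2) + 5·g(0) - 10·g(2) + 10·g(4) - 5·g(6) + g(8) = 0.
Substituting the known values and solving for g(6):
  -5·g(6) = 8245
  g(6) = -1649.

-1649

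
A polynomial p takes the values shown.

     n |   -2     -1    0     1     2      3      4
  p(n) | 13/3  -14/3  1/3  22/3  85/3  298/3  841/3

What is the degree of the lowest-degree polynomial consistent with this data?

Forward differences of the values at n = -2, -1, 0, 1, 2, 3, 4:
  p  : 13/3  -14/3  1/3  22/3  85/3  298/3  841/3
  Δ  : -9  5  7  21  71  181
  Δ^2: 14  2  14  50  110
  Δ^3: -12  12  36  60
  Δ^4: 24  24  24
  Δ^5: 0  0
  Δ^6: 0
The fourth differences are constant (24) and nonzero, while all higher differences vanish, so the minimal degree is 4.

4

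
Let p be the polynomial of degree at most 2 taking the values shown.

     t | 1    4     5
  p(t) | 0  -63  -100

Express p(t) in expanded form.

p(t) = -4t^2 - t + 5

Write p(t) = at^2 + bt + c. Substituting each data point gives a linear system:
  a + b + c = 0
  16a + 4b + c = -63
  25a + 5b + c = -100
Solving the system yields a = -4, b = -1, c = 5.
So p(t) = -4t^2 - t + 5.
Check: p(5) = -100. ✓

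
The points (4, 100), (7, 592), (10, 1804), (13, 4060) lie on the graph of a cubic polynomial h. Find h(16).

7684

Forward differences of the values at s = 4, 7, 10, 13:
  h  : 100  592  1804  4060
  Δ  : 492  1212  2256
  Δ^2: 720  1044
  Δ^3: 324
The third differences are constant, confirming degree 3.
Interpolating (Newton forward form) and evaluating at s = 16 gives h(16) = 7684.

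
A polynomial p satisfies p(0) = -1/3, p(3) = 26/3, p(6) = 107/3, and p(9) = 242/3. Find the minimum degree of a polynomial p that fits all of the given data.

2

Forward differences of the values at n = 0, 3, 6, 9:
  p  : -1/3  26/3  107/3  242/3
  Δ  : 9  27  45
  Δ^2: 18  18
  Δ^3: 0
The second differences are constant (18) and nonzero, while all higher differences vanish, so the minimal degree is 2.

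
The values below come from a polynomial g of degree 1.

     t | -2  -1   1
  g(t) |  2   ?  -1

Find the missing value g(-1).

1

The 2 known points determine the degree-1 polynomial uniquely.
Write g(t) = at + b. Substituting each data point gives a linear system:
  -2a + b = 2
  a + b = -1
Solving the system yields a = -1, b = 0.
So g(t) = -t.
Then g(-1) = 1.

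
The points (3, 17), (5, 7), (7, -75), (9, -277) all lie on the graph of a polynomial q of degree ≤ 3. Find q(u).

Write q(u) = au^3 + bu^2 + cu + d. Substituting each data point gives a linear system:
  27a + 9b + 3c + d = 17
  125a + 25b + 5c + d = 7
  343a + 49b + 7c + d = -75
  729a + 81b + 9c + d = -277
Solving the system yields a = -1, b = 6, c = -4, d = 2.
So q(u) = -u³ + 6u² - 4u + 2.
Check: q(3) = 17. ✓

q(u) = -u^3 + 6u^2 - 4u + 2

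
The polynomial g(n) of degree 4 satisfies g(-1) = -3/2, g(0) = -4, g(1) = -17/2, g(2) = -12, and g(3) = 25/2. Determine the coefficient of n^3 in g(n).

-3/2

Write g(n) = an^4 + bn^3 + cn^2 + dn + e. Substituting each data point gives a linear system:
  a - b + c - d + e = -3/2
  e = -4
  a + b + c + d + e = -17/2
  16a + 8b + 4c + 2d + e = -12
  81a + 27b + 9c + 3d + e = 25/2
Solving the system yields a = 1, b = -3/2, c = -2, d = -2, e = -4.
So g(n) = n⁴ - (3/2)n³ - 2n² - 2n - 4.
The coefficient of n^3 is -3/2.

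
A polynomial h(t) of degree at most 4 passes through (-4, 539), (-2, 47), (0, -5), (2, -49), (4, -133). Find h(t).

Write h(t) = at^4 + bt^3 + ct^2 + dt + e. Substituting each data point gives a linear system:
  256a - 64b + 16c - 4d + e = 539
  16a - 8b + 4c - 2d + e = 47
  e = -5
  16a + 8b + 4c + 2d + e = -49
  256a + 64b + 16c + 4d + e = -133
Solving the system yields a = 1, b = -5, c = -3, d = -4, e = -5.
So h(t) = t^4 - 5t^3 - 3t^2 - 4t - 5.
Check: h(-2) = 47. ✓

h(t) = t^4 - 5t^3 - 3t^2 - 4t - 5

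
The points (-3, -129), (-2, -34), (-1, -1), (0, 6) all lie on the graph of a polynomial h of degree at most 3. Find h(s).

h(s) = 6s^3 + 5s^2 + 6s + 6

Write h(s) = as^3 + bs^2 + cs + d. Substituting each data point gives a linear system:
  -27a + 9b - 3c + d = -129
  -8a + 4b - 2c + d = -34
  -a + b - c + d = -1
  d = 6
Solving the system yields a = 6, b = 5, c = 6, d = 6.
So h(s) = 6s^3 + 5s^2 + 6s + 6.
Check: h(-3) = -129. ✓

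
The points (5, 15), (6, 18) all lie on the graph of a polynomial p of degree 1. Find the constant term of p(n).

Write p(n) = an + b. Substituting each data point gives a linear system:
  5a + b = 15
  6a + b = 18
Solving the system yields a = 3, b = 0.
So p(n) = 3n.
The constant term is 0.

0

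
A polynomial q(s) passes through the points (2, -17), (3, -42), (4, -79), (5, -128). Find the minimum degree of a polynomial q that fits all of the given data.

Forward differences of the values at s = 2, 3, 4, 5:
  q  : -17  -42  -79  -128
  Δ  : -25  -37  -49
  Δ^2: -12  -12
  Δ^3: 0
The second differences are constant (-12) and nonzero, while all higher differences vanish, so the minimal degree is 2.

2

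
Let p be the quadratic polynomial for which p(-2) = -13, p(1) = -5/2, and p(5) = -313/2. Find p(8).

Write p(x) = ax^2 + bx + c. Substituting each data point gives a linear system:
  4a - 2b + c = -13
  a + b + c = -5/2
  25a + 5b + c = -313/2
Solving the system yields a = -6, b = -5/2, c = 6.
So p(x) = -6x^2 - (5/2)x + 6.
Then p(8) = -398.

-398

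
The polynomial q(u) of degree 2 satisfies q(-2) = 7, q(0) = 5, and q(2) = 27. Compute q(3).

47

Write q(u) = au^2 + bu + c. Substituting each data point gives a linear system:
  4a - 2b + c = 7
  c = 5
  4a + 2b + c = 27
Solving the system yields a = 3, b = 5, c = 5.
So q(u) = 3u² + 5u + 5.
Then q(3) = 47.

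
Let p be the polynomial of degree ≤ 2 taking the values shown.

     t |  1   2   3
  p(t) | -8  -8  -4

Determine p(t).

Using the Lagrange interpolation formula with nodes 1, 2, 3:
  L_0(t) = (t - 2)(t - 3) / 2
  L_1(t) = (t - 1)(t - 3) / -1
  L_2(t) = (t - 1)(t - 2) / 2
Then p(t) = -8·L_0(t) - 8·L_1(t) - 4·L_2(t).
Expanding and collecting terms gives p(t) = 2t^2 - 6t - 4.
Check: p(3) = -4. ✓

p(t) = 2t^2 - 6t - 4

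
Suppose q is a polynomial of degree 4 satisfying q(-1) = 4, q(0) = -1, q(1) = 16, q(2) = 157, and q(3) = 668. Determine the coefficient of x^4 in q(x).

Write q(x) = ax^4 + bx^3 + cx^2 + dx + e. Substituting each data point gives a linear system:
  a - b + c - d + e = 4
  e = -1
  a + b + c + d + e = 16
  16a + 8b + 4c + 2d + e = 157
  81a + 27b + 9c + 3d + e = 668
Solving the system yields a = 6, b = 5, c = 5, d = 1, e = -1.
So q(x) = 6x⁴ + 5x³ + 5x² + x - 1.
The leading coefficient is 6.

6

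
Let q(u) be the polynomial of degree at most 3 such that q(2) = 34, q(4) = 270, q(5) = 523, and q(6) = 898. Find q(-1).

-5

Write q(u) = au^3 + bu^2 + cu + d. Substituting each data point gives a linear system:
  8a + 4b + 2c + d = 34
  64a + 16b + 4c + d = 270
  125a + 25b + 5c + d = 523
  216a + 36b + 6c + d = 898
Solving the system yields a = 4, b = 1, c = 0, d = -2.
So q(u) = 4u³ + u² - 2.
Then q(-1) = -5.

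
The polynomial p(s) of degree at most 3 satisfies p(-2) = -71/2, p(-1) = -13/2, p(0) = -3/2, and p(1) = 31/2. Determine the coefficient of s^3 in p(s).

Write p(s) = as^3 + bs^2 + cs + d. Substituting each data point gives a linear system:
  -8a + 4b - 2c + d = -71/2
  -a + b - c + d = -13/2
  d = -3/2
  a + b + c + d = 31/2
Solving the system yields a = 6, b = 6, c = 5, d = -3/2.
So p(s) = 6s^3 + 6s^2 + 5s - 3/2.
The leading coefficient is 6.

6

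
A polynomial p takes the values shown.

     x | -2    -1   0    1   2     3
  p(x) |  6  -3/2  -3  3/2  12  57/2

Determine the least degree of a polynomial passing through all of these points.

Forward differences of the values at x = -2, -1, 0, 1, 2, 3:
  p  : 6  -3/2  -3  3/2  12  57/2
  Δ  : -15/2  -3/2  9/2  21/2  33/2
  Δ^2: 6  6  6  6
  Δ^3: 0  0  0
  Δ^4: 0  0
  Δ^5: 0
The second differences are constant (6) and nonzero, while all higher differences vanish, so the minimal degree is 2.

2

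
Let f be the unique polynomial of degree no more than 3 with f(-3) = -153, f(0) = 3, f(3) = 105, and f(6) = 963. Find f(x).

f(x) = 5x^3 - 3x^2 - 2x + 3

Write f(x) = ax^3 + bx^2 + cx + d. Substituting each data point gives a linear system:
  -27a + 9b - 3c + d = -153
  d = 3
  27a + 9b + 3c + d = 105
  216a + 36b + 6c + d = 963
Solving the system yields a = 5, b = -3, c = -2, d = 3.
So f(x) = 5x^3 - 3x^2 - 2x + 3.
Check: f(-3) = -153. ✓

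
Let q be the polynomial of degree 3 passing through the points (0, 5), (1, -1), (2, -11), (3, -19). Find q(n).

q(n) = n^3 - 5n^2 - 2n + 5

Using the Lagrange interpolation formula with nodes 0, 1, 2, 3:
  L_0(n) = (n - 1)(n - 2)(n - 3) / -6
  L_1(n) = n(n - 2)(n - 3) / 2
  L_2(n) = n(n - 1)(n - 3) / -2
  L_3(n) = n(n - 1)(n - 2) / 6
Then q(n) = 5·L_0(n) - 1·L_1(n) - 11·L_2(n) - 19·L_3(n).
Expanding and collecting terms gives q(n) = n^3 - 5n^2 - 2n + 5.
Check: q(2) = -11. ✓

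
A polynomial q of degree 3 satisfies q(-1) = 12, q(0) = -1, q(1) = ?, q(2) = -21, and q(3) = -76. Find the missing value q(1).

The 4 known points determine the degree-3 polynomial uniquely.
Write q(x) = ax^3 + bx^2 + cx + d. Substituting each data point gives a linear system:
  -a + b - c + d = 12
  d = -1
  8a + 4b + 2c + d = -21
  27a + 9b + 3c + d = -76
Solving the system yields a = -4, b = 5, c = -4, d = -1.
So q(x) = -4x^3 + 5x^2 - 4x - 1.
Then q(1) = -4.

-4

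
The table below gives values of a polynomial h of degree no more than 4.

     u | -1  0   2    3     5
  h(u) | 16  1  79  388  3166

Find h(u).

Write h(u) = au^4 + bu^3 + cu^2 + du + e. Substituting each data point gives a linear system:
  a - b + c - d + e = 16
  e = 1
  16a + 8b + 4c + 2d + e = 79
  81a + 27b + 9c + 3d + e = 388
  625a + 125b + 25c + 5d + e = 3166
Solving the system yields a = 6, b = -6, c = 6, d = 3, e = 1.
So h(u) = 6u^4 - 6u^3 + 6u^2 + 3u + 1.
Check: h(0) = 1. ✓

h(u) = 6u^4 - 6u^3 + 6u^2 + 3u + 1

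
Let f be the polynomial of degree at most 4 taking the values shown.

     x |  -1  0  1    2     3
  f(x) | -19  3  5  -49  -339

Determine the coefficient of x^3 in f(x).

6

Write f(x) = ax^4 + bx^3 + cx^2 + dx + e. Substituting each data point gives a linear system:
  a - b + c - d + e = -19
  e = 3
  a + b + c + d + e = 5
  16a + 8b + 4c + 2d + e = -49
  81a + 27b + 9c + 3d + e = -339
Solving the system yields a = -6, b = 6, c = -4, d = 6, e = 3.
So f(x) = -6x⁴ + 6x³ - 4x² + 6x + 3.
The coefficient of x^3 is 6.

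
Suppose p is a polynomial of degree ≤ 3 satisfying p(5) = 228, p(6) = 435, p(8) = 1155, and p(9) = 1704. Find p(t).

Write p(t) = at^3 + bt^2 + ct + d. Substituting each data point gives a linear system:
  125a + 25b + 5c + d = 228
  216a + 36b + 6c + d = 435
  512a + 64b + 8c + d = 1155
  729a + 81b + 9c + d = 1704
Solving the system yields a = 3, b = -6, c = 0, d = 3.
So p(t) = 3t^3 - 6t^2 + 3.
Check: p(5) = 228. ✓

p(t) = 3t^3 - 6t^2 + 3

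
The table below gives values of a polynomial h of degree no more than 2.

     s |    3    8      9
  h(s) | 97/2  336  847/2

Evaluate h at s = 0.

Using the Lagrange interpolation formula with nodes 3, 8, 9:
  L_0(s) = (s - 8)(s - 9) / 30
  L_1(s) = (s - 3)(s - 9) / -5
  L_2(s) = (s - 3)(s - 8) / 6
Then h(s) = 97/2·L_0(s) + 336·L_1(s) + 847/2·L_2(s).
Expanding and collecting terms gives h(s) = 5s² + (5/2)s - 4.
Evaluating at s = 0: h(0) = -4.

-4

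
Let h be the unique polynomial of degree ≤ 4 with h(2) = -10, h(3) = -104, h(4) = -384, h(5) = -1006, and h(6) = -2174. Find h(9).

-11714

Forward differences of the values at x = 2, 3, 4, 5, 6:
  h  : -10  -104  -384  -1006  -2174
  Δ  : -94  -280  -622  -1168
  Δ^2: -186  -342  -546
  Δ^3: -156  -204
  Δ^4: -48
The fourth differences are constant, confirming degree 4.
Interpolating (Newton forward form) and evaluating at x = 9 gives h(9) = -11714.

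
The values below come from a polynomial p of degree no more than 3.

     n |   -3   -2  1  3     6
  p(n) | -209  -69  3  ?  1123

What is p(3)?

121

The 4 known points determine the degree-3 polynomial uniquely.
Write p(n) = an^3 + bn^2 + cn + d. Substituting each data point gives a linear system:
  -27a + 9b - 3c + d = -209
  -8a + 4b - 2c + d = -69
  a + b + c + d = 3
  216a + 36b + 6c + d = 1123
Solving the system yields a = 6, b = -5, c = 1, d = 1.
So p(n) = 6n³ - 5n² + n + 1.
Then p(3) = 121.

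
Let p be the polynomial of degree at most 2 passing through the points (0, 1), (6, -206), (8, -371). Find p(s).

p(s) = -6s^2 + (3/2)s + 1

Write p(s) = as^2 + bs + c. Substituting each data point gives a linear system:
  c = 1
  36a + 6b + c = -206
  64a + 8b + c = -371
Solving the system yields a = -6, b = 3/2, c = 1.
So p(s) = -6s^2 + (3/2)s + 1.
Check: p(6) = -206. ✓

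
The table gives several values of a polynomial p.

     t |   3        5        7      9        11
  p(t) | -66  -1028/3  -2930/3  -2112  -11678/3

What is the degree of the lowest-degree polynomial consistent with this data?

Forward differences of the values at t = 3, 5, 7, 9, 11:
  p  : -66  -1028/3  -2930/3  -2112  -11678/3
  Δ  : -830/3  -634  -3406/3  -5342/3
  Δ^2: -1072/3  -1504/3  -1936/3
  Δ^3: -144  -144
  Δ^4: 0
The third differences are constant (-144) and nonzero, while all higher differences vanish, so the minimal degree is 3.

3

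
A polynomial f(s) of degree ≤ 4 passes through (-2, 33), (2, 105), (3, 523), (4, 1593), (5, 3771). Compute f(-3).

235

Write f(s) = as^4 + bs^3 + cs^2 + ds + e. Substituting each data point gives a linear system:
  16a - 8b + 4c - 2d + e = 33
  16a + 8b + 4c + 2d + e = 105
  81a + 27b + 9c + 3d + e = 523
  256a + 64b + 16c + 4d + e = 1593
  625a + 125b + 25c + 5d + e = 3771
Solving the system yields a = 5, b = 6, c = -3, d = -6, e = 1.
So f(s) = 5s^4 + 6s^3 - 3s^2 - 6s + 1.
Then f(-3) = 235.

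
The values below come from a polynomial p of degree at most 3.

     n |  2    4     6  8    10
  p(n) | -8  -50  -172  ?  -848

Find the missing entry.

On equispaced nodes a degree-3 polynomial has vanishing fourth forward difference, so
  p(2) - 4·p(4) + 6·p(6) - 4·p(8) + p(10) = 0.
Substituting the known values and solving for p(8):
  -4·p(8) = 1688
  p(8) = -422.

-422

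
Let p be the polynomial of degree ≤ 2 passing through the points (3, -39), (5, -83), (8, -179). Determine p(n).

p(n) = -2n^2 - 6n - 3

Write p(n) = an^2 + bn + c. Substituting each data point gives a linear system:
  9a + 3b + c = -39
  25a + 5b + c = -83
  64a + 8b + c = -179
Solving the system yields a = -2, b = -6, c = -3.
So p(n) = -2n² - 6n - 3.
Check: p(8) = -179. ✓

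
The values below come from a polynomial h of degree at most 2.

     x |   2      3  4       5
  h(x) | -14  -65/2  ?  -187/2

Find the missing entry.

-59

The 3 known points determine the degree-2 polynomial uniquely.
Write h(x) = ax^2 + bx + c. Substituting each data point gives a linear system:
  4a + 2b + c = -14
  9a + 3b + c = -65/2
  25a + 5b + c = -187/2
Solving the system yields a = -4, b = 3/2, c = -1.
So h(x) = -4x^2 + (3/2)x - 1.
Then h(4) = -59.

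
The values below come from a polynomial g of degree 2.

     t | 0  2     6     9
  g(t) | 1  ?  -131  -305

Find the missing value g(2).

-11

The 3 known points determine the degree-2 polynomial uniquely.
Write g(t) = at^2 + bt + c. Substituting each data point gives a linear system:
  c = 1
  36a + 6b + c = -131
  81a + 9b + c = -305
Solving the system yields a = -4, b = 2, c = 1.
So g(t) = -4t^2 + 2t + 1.
Then g(2) = -11.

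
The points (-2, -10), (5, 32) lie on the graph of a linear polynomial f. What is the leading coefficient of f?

Write f(n) = an + b. Substituting each data point gives a linear system:
  -2a + b = -10
  5a + b = 32
Solving the system yields a = 6, b = 2.
So f(n) = 6n + 2.
The leading coefficient is 6.

6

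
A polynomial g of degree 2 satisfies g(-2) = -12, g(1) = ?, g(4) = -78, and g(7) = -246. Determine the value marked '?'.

The 3 known points determine the degree-2 polynomial uniquely.
Write g(s) = as^2 + bs + c. Substituting each data point gives a linear system:
  4a - 2b + c = -12
  16a + 4b + c = -78
  49a + 7b + c = -246
Solving the system yields a = -5, b = -1, c = 6.
So g(s) = -5s^2 - s + 6.
Then g(1) = 0.

0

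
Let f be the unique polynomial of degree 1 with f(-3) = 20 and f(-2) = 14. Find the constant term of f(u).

2

Write f(u) = au + b. Substituting each data point gives a linear system:
  -3a + b = 20
  -2a + b = 14
Solving the system yields a = -6, b = 2.
So f(u) = -6u + 2.
The constant term is 2.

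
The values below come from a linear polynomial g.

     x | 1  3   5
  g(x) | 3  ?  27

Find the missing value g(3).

The 2 known points determine the degree-1 polynomial uniquely.
Write g(x) = ax + b. Substituting each data point gives a linear system:
  a + b = 3
  5a + b = 27
Solving the system yields a = 6, b = -3.
So g(x) = 6x - 3.
Then g(3) = 15.

15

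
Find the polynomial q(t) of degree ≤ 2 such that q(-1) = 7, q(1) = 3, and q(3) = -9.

Write q(t) = at^2 + bt + c. Substituting each data point gives a linear system:
  a - b + c = 7
  a + b + c = 3
  9a + 3b + c = -9
Solving the system yields a = -1, b = -2, c = 6.
So q(t) = -t^2 - 2t + 6.
Check: q(3) = -9. ✓

q(t) = -t^2 - 2t + 6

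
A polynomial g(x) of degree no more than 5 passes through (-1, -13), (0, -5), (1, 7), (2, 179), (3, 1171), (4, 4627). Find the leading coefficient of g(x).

4

Write g(x) = ax^5 + bx^4 + cx^3 + dx^2 + ex + k. Substituting each data point gives a linear system:
  -a + b - c + d - e + k = -13
  k = -5
  a + b + c + d + e + k = 7
  32a + 16b + 8c + 4d + 2e + k = 179
  243a + 81b + 27c + 9d + 3e + k = 1171
  1024a + 256b + 64c + 16d + 4e + k = 4627
Solving the system yields a = 4, b = 1, c = 4, d = 1, e = 2, k = -5.
So g(x) = 4x^5 + x^4 + 4x^3 + x^2 + 2x - 5.
The leading coefficient is 4.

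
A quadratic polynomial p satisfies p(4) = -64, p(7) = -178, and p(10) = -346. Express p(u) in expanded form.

Write p(u) = au^2 + bu + c. Substituting each data point gives a linear system:
  16a + 4b + c = -64
  49a + 7b + c = -178
  100a + 10b + c = -346
Solving the system yields a = -3, b = -5, c = 4.
So p(u) = -3u^2 - 5u + 4.
Check: p(4) = -64. ✓

p(u) = -3u^2 - 5u + 4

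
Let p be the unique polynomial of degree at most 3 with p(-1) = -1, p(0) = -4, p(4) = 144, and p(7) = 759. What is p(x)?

p(x) = 2x^3 + 2x^2 - 3x - 4

Write p(x) = ax^3 + bx^2 + cx + d. Substituting each data point gives a linear system:
  -a + b - c + d = -1
  d = -4
  64a + 16b + 4c + d = 144
  343a + 49b + 7c + d = 759
Solving the system yields a = 2, b = 2, c = -3, d = -4.
So p(x) = 2x^3 + 2x^2 - 3x - 4.
Check: p(7) = 759. ✓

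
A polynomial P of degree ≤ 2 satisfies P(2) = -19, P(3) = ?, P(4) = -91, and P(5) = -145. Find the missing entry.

-49

The 3 known points determine the degree-2 polynomial uniquely.
Write P(n) = an^2 + bn + c. Substituting each data point gives a linear system:
  4a + 2b + c = -19
  16a + 4b + c = -91
  25a + 5b + c = -145
Solving the system yields a = -6, b = 0, c = 5.
So P(n) = -6n² + 5.
Then P(3) = -49.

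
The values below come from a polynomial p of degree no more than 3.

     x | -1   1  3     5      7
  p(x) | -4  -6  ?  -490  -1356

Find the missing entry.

The 4 known points determine the degree-3 polynomial uniquely.
Write p(x) = ax^3 + bx^2 + cx + d. Substituting each data point gives a linear system:
  -a + b - c + d = -4
  a + b + c + d = -6
  125a + 25b + 5c + d = -490
  343a + 49b + 7c + d = -1356
Solving the system yields a = -4, b = 0, c = 3, d = -5.
So p(x) = -4x^3 + 3x - 5.
Then p(3) = -104.

-104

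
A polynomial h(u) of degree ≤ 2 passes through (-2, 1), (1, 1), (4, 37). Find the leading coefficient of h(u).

2

Write h(u) = au^2 + bu + c. Substituting each data point gives a linear system:
  4a - 2b + c = 1
  a + b + c = 1
  16a + 4b + c = 37
Solving the system yields a = 2, b = 2, c = -3.
So h(u) = 2u² + 2u - 3.
The leading coefficient is 2.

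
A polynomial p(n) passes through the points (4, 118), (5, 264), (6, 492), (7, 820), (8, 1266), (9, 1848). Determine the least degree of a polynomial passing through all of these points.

Forward differences of the values at n = 4, 5, 6, 7, 8, 9:
  p  : 118  264  492  820  1266  1848
  Δ  : 146  228  328  446  582
  Δ^2: 82  100  118  136
  Δ^3: 18  18  18
  Δ^4: 0  0
  Δ^5: 0
The third differences are constant (18) and nonzero, while all higher differences vanish, so the minimal degree is 3.

3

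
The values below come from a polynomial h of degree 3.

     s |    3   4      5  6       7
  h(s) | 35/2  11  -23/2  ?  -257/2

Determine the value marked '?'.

-56

On equispaced nodes a degree-3 polynomial has vanishing fourth forward difference, so
  h(3) - 4·h(4) + 6·h(5) - 4·h(6) + h(7) = 0.
Substituting the known values and solving for h(6):
  -4·h(6) = 224
  h(6) = -56.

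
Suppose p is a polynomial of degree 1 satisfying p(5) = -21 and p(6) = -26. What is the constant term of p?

Write p(t) = at + b. Substituting each data point gives a linear system:
  5a + b = -21
  6a + b = -26
Solving the system yields a = -5, b = 4.
So p(t) = -5t + 4.
The constant term is 4.

4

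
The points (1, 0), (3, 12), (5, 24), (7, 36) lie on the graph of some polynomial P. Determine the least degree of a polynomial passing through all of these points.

1

Forward differences of the values at x = 1, 3, 5, 7:
  P  : 0  12  24  36
  Δ  : 12  12  12
  Δ^2: 0  0
  Δ^3: 0
The first differences are constant (12) and nonzero, while all higher differences vanish, so the minimal degree is 1.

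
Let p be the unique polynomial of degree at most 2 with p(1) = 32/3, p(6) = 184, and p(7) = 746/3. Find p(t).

Write p(t) = at^2 + bt + c. Substituting each data point gives a linear system:
  a + b + c = 32/3
  36a + 6b + c = 184
  49a + 7b + c = 746/3
Solving the system yields a = 5, b = -1/3, c = 6.
So p(t) = 5t² - (1/3)t + 6.
Check: p(6) = 184. ✓

p(t) = 5t^2 - (1/3)t + 6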